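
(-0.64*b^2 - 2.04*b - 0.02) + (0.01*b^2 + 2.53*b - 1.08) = -0.63*b^2 + 0.49*b - 1.1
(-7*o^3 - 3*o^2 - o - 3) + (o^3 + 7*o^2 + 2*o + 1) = -6*o^3 + 4*o^2 + o - 2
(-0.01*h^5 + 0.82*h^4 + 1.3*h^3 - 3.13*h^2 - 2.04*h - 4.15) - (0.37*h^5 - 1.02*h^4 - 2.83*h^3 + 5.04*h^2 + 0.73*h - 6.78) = -0.38*h^5 + 1.84*h^4 + 4.13*h^3 - 8.17*h^2 - 2.77*h + 2.63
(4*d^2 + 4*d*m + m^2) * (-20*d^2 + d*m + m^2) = -80*d^4 - 76*d^3*m - 12*d^2*m^2 + 5*d*m^3 + m^4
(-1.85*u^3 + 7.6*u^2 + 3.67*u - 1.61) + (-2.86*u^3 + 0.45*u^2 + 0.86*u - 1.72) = -4.71*u^3 + 8.05*u^2 + 4.53*u - 3.33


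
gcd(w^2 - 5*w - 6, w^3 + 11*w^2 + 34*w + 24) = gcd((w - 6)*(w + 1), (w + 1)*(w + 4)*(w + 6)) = w + 1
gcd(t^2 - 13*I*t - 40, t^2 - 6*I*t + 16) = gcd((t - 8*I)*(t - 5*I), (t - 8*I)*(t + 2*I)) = t - 8*I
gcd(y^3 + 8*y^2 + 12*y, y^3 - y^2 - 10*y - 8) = y + 2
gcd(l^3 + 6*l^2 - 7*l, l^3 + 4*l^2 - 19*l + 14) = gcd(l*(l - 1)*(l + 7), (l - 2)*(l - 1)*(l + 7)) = l^2 + 6*l - 7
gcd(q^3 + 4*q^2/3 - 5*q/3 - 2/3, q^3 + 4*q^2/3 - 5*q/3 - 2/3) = q^3 + 4*q^2/3 - 5*q/3 - 2/3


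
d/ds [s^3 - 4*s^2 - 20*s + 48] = 3*s^2 - 8*s - 20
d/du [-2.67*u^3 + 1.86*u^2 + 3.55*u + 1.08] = -8.01*u^2 + 3.72*u + 3.55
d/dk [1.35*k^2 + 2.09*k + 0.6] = 2.7*k + 2.09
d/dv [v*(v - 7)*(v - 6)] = 3*v^2 - 26*v + 42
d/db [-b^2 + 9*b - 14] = 9 - 2*b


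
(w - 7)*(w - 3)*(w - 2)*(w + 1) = w^4 - 11*w^3 + 29*w^2 - w - 42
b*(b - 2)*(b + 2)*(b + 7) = b^4 + 7*b^3 - 4*b^2 - 28*b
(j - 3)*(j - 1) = j^2 - 4*j + 3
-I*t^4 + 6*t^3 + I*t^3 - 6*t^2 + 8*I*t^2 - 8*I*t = t*(t + 2*I)*(t + 4*I)*(-I*t + I)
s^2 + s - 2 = (s - 1)*(s + 2)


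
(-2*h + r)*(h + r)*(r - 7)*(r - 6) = -2*h^2*r^2 + 26*h^2*r - 84*h^2 - h*r^3 + 13*h*r^2 - 42*h*r + r^4 - 13*r^3 + 42*r^2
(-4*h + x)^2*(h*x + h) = 16*h^3*x + 16*h^3 - 8*h^2*x^2 - 8*h^2*x + h*x^3 + h*x^2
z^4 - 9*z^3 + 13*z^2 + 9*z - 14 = (z - 7)*(z - 2)*(z - 1)*(z + 1)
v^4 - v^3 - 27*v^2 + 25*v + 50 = (v - 5)*(v - 2)*(v + 1)*(v + 5)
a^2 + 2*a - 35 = (a - 5)*(a + 7)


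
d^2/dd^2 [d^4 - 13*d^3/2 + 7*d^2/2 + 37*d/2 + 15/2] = 12*d^2 - 39*d + 7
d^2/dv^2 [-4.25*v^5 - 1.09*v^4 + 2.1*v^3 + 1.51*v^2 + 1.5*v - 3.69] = -85.0*v^3 - 13.08*v^2 + 12.6*v + 3.02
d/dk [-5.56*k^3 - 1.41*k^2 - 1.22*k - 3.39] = -16.68*k^2 - 2.82*k - 1.22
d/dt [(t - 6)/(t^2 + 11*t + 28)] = (t^2 + 11*t - (t - 6)*(2*t + 11) + 28)/(t^2 + 11*t + 28)^2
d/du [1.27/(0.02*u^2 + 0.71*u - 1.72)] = (-0.0508*u - 0.9017)/(0.02*u^2 + 0.71*u - 1.72)^2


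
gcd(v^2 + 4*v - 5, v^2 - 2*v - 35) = v + 5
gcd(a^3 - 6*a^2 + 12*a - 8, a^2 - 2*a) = a - 2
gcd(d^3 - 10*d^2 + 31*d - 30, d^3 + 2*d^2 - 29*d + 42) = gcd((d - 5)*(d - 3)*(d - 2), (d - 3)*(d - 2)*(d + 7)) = d^2 - 5*d + 6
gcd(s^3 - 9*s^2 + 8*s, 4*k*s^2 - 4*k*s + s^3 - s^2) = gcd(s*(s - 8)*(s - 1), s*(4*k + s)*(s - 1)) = s^2 - s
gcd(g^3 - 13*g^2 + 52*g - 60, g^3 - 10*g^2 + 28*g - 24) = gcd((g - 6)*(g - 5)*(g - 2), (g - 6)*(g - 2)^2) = g^2 - 8*g + 12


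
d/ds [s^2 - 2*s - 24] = 2*s - 2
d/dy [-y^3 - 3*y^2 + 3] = 3*y*(-y - 2)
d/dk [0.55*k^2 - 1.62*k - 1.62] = 1.1*k - 1.62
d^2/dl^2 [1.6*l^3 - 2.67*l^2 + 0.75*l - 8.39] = 9.6*l - 5.34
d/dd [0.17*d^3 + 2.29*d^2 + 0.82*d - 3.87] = 0.51*d^2 + 4.58*d + 0.82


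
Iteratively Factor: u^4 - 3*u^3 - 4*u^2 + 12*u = (u + 2)*(u^3 - 5*u^2 + 6*u) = (u - 3)*(u + 2)*(u^2 - 2*u) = (u - 3)*(u - 2)*(u + 2)*(u)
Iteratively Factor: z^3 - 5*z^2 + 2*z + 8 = (z - 4)*(z^2 - z - 2) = (z - 4)*(z + 1)*(z - 2)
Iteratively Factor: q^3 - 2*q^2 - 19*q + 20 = (q - 5)*(q^2 + 3*q - 4) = (q - 5)*(q - 1)*(q + 4)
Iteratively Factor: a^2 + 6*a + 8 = (a + 2)*(a + 4)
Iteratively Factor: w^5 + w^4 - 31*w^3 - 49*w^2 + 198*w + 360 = (w + 3)*(w^4 - 2*w^3 - 25*w^2 + 26*w + 120) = (w - 5)*(w + 3)*(w^3 + 3*w^2 - 10*w - 24) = (w - 5)*(w + 3)*(w + 4)*(w^2 - w - 6) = (w - 5)*(w - 3)*(w + 3)*(w + 4)*(w + 2)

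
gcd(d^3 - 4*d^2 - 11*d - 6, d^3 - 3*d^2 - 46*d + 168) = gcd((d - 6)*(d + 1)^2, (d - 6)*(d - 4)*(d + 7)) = d - 6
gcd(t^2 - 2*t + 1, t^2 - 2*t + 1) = t^2 - 2*t + 1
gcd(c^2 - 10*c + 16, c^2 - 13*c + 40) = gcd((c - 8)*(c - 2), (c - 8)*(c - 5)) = c - 8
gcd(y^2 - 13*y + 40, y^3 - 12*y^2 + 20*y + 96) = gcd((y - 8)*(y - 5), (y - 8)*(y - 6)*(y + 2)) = y - 8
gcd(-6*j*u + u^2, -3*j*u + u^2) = u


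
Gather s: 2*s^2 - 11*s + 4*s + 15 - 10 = 2*s^2 - 7*s + 5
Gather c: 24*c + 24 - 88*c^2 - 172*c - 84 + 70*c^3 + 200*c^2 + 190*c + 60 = 70*c^3 + 112*c^2 + 42*c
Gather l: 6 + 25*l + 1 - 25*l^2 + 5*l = -25*l^2 + 30*l + 7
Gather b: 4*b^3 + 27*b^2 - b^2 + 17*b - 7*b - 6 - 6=4*b^3 + 26*b^2 + 10*b - 12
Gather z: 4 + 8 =12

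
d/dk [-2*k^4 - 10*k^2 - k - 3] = -8*k^3 - 20*k - 1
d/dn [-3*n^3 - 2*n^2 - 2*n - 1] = -9*n^2 - 4*n - 2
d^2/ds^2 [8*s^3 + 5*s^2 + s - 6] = 48*s + 10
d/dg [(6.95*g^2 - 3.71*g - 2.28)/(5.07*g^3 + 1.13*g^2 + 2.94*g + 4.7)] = (-35.2365*g^4 + 37.6194*g^3 + 59.3041*g^2 + 70.4828*g - 10.7338)/(25.7049*g^6 + 11.4582*g^5 + 31.0885*g^4 + 54.3024*g^3 + 19.2656*g^2 + 27.636*g + 22.09)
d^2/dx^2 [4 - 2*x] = 0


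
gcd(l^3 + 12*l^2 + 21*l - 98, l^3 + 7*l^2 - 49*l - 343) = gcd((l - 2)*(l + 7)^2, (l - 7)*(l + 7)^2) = l^2 + 14*l + 49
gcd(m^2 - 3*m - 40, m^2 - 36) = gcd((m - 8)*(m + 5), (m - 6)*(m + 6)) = 1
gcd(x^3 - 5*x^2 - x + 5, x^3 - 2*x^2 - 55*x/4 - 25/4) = x - 5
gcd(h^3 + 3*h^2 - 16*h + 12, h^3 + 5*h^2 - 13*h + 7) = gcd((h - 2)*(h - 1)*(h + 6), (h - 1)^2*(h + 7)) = h - 1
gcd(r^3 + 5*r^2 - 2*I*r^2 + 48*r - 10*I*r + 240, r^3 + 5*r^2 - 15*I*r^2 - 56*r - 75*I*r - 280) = r^2 + r*(5 - 8*I) - 40*I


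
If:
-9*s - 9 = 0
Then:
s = -1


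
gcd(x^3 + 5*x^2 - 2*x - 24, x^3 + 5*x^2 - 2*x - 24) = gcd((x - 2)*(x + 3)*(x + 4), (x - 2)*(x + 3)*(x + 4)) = x^3 + 5*x^2 - 2*x - 24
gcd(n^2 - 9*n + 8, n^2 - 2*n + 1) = n - 1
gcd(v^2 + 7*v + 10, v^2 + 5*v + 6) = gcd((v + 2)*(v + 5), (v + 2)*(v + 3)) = v + 2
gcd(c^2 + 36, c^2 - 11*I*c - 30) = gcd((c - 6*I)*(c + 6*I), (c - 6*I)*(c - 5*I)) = c - 6*I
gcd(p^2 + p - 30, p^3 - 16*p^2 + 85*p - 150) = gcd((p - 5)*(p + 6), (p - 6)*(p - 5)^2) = p - 5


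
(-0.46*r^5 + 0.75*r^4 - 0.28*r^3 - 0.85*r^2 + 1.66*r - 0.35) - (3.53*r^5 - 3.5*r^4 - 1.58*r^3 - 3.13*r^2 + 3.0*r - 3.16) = -3.99*r^5 + 4.25*r^4 + 1.3*r^3 + 2.28*r^2 - 1.34*r + 2.81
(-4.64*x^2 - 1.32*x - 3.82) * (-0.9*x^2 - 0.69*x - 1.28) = 4.176*x^4 + 4.3896*x^3 + 10.288*x^2 + 4.3254*x + 4.8896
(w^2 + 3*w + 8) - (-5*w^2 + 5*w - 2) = 6*w^2 - 2*w + 10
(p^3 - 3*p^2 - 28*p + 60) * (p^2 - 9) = p^5 - 3*p^4 - 37*p^3 + 87*p^2 + 252*p - 540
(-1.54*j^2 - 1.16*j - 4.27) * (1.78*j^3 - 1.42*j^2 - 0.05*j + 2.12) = -2.7412*j^5 + 0.122*j^4 - 5.8764*j^3 + 2.8566*j^2 - 2.2457*j - 9.0524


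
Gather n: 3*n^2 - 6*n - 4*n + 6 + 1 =3*n^2 - 10*n + 7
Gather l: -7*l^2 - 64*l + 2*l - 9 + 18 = -7*l^2 - 62*l + 9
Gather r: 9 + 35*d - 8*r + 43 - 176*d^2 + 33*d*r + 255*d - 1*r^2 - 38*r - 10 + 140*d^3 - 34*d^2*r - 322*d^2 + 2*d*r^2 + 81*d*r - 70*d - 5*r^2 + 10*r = 140*d^3 - 498*d^2 + 220*d + r^2*(2*d - 6) + r*(-34*d^2 + 114*d - 36) + 42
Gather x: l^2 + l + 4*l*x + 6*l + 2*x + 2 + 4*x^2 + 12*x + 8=l^2 + 7*l + 4*x^2 + x*(4*l + 14) + 10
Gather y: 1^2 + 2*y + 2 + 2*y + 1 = 4*y + 4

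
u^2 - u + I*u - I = (u - 1)*(u + I)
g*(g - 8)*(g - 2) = g^3 - 10*g^2 + 16*g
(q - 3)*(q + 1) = q^2 - 2*q - 3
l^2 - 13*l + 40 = (l - 8)*(l - 5)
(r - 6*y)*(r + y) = r^2 - 5*r*y - 6*y^2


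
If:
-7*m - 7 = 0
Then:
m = -1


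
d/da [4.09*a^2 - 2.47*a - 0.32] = 8.18*a - 2.47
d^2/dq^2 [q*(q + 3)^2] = 6*q + 12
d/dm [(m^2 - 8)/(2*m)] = 1/2 + 4/m^2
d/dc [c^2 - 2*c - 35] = 2*c - 2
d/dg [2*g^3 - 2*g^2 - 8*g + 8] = 6*g^2 - 4*g - 8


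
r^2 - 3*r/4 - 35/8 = (r - 5/2)*(r + 7/4)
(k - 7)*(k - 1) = k^2 - 8*k + 7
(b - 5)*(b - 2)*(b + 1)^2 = b^4 - 5*b^3 - 3*b^2 + 13*b + 10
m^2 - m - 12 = (m - 4)*(m + 3)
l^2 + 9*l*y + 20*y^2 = (l + 4*y)*(l + 5*y)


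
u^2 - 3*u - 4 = (u - 4)*(u + 1)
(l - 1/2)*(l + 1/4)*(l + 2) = l^3 + 7*l^2/4 - 5*l/8 - 1/4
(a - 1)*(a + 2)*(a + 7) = a^3 + 8*a^2 + 5*a - 14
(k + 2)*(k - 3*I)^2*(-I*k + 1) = -I*k^4 - 5*k^3 - 2*I*k^3 - 10*k^2 + 3*I*k^2 - 9*k + 6*I*k - 18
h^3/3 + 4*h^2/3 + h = h*(h/3 + 1/3)*(h + 3)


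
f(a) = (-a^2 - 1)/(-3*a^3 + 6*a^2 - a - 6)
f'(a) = -2*a/(-3*a^3 + 6*a^2 - a - 6) + (-a^2 - 1)*(9*a^2 - 12*a + 1)/(-3*a^3 + 6*a^2 - a - 6)^2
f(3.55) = 0.20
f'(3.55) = -0.11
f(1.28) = 0.71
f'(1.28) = 0.61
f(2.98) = 0.28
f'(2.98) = -0.19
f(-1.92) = -0.12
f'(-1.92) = -0.08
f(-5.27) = -0.05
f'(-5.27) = -0.01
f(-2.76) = -0.08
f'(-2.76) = -0.03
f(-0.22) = 0.19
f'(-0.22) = -0.22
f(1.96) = 0.65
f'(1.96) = -0.52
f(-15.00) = -0.02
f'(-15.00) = 0.00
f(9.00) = 0.05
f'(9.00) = -0.00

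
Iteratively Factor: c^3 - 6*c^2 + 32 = (c - 4)*(c^2 - 2*c - 8) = (c - 4)*(c + 2)*(c - 4)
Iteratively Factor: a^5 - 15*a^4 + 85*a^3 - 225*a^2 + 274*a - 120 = (a - 2)*(a^4 - 13*a^3 + 59*a^2 - 107*a + 60) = (a - 4)*(a - 2)*(a^3 - 9*a^2 + 23*a - 15) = (a - 4)*(a - 3)*(a - 2)*(a^2 - 6*a + 5) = (a - 5)*(a - 4)*(a - 3)*(a - 2)*(a - 1)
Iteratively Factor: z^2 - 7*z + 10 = (z - 2)*(z - 5)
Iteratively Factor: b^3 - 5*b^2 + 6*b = (b)*(b^2 - 5*b + 6) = b*(b - 3)*(b - 2)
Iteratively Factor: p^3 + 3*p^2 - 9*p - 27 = (p - 3)*(p^2 + 6*p + 9) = (p - 3)*(p + 3)*(p + 3)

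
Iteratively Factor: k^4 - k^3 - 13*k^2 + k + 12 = (k + 3)*(k^3 - 4*k^2 - k + 4) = (k - 1)*(k + 3)*(k^2 - 3*k - 4) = (k - 4)*(k - 1)*(k + 3)*(k + 1)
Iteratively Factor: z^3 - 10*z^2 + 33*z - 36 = (z - 3)*(z^2 - 7*z + 12) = (z - 3)^2*(z - 4)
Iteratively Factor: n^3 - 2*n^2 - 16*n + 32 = (n - 2)*(n^2 - 16) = (n - 2)*(n + 4)*(n - 4)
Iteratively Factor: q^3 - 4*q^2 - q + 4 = (q - 4)*(q^2 - 1) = (q - 4)*(q - 1)*(q + 1)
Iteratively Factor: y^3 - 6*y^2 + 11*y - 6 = (y - 2)*(y^2 - 4*y + 3) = (y - 2)*(y - 1)*(y - 3)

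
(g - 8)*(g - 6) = g^2 - 14*g + 48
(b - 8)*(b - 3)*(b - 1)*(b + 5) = b^4 - 7*b^3 - 25*b^2 + 151*b - 120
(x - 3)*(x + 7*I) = x^2 - 3*x + 7*I*x - 21*I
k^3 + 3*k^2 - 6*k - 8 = (k - 2)*(k + 1)*(k + 4)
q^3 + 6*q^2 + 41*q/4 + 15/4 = (q + 1/2)*(q + 5/2)*(q + 3)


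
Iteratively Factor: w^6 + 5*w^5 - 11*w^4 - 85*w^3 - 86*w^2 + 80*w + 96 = (w + 1)*(w^5 + 4*w^4 - 15*w^3 - 70*w^2 - 16*w + 96) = (w - 4)*(w + 1)*(w^4 + 8*w^3 + 17*w^2 - 2*w - 24) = (w - 4)*(w + 1)*(w + 2)*(w^3 + 6*w^2 + 5*w - 12) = (w - 4)*(w + 1)*(w + 2)*(w + 4)*(w^2 + 2*w - 3) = (w - 4)*(w - 1)*(w + 1)*(w + 2)*(w + 4)*(w + 3)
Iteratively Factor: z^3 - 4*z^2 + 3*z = (z - 1)*(z^2 - 3*z) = (z - 3)*(z - 1)*(z)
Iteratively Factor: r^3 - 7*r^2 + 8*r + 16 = (r + 1)*(r^2 - 8*r + 16) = (r - 4)*(r + 1)*(r - 4)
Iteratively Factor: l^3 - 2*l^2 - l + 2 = (l - 2)*(l^2 - 1) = (l - 2)*(l - 1)*(l + 1)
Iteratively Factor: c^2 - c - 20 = (c - 5)*(c + 4)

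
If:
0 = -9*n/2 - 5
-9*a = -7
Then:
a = 7/9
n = -10/9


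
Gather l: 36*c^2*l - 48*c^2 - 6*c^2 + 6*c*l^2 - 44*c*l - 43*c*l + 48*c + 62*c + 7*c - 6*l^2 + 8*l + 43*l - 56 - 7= -54*c^2 + 117*c + l^2*(6*c - 6) + l*(36*c^2 - 87*c + 51) - 63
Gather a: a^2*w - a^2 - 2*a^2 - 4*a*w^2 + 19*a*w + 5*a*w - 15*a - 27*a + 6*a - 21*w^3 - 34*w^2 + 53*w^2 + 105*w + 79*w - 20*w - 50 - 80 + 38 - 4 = a^2*(w - 3) + a*(-4*w^2 + 24*w - 36) - 21*w^3 + 19*w^2 + 164*w - 96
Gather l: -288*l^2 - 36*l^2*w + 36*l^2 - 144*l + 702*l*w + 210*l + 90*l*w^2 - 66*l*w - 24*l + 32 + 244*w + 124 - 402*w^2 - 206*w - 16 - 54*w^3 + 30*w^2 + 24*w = l^2*(-36*w - 252) + l*(90*w^2 + 636*w + 42) - 54*w^3 - 372*w^2 + 62*w + 140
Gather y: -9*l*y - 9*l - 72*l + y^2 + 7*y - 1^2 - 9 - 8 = -81*l + y^2 + y*(7 - 9*l) - 18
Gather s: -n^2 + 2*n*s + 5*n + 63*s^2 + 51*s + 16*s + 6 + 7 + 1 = -n^2 + 5*n + 63*s^2 + s*(2*n + 67) + 14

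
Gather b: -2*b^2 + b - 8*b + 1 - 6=-2*b^2 - 7*b - 5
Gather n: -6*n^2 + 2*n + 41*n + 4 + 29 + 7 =-6*n^2 + 43*n + 40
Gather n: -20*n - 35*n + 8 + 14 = 22 - 55*n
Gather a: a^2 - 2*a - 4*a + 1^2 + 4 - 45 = a^2 - 6*a - 40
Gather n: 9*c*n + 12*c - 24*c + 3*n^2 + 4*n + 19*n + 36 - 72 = -12*c + 3*n^2 + n*(9*c + 23) - 36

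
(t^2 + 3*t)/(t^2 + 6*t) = (t + 3)/(t + 6)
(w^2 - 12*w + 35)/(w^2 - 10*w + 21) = (w - 5)/(w - 3)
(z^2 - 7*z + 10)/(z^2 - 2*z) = (z - 5)/z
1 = 1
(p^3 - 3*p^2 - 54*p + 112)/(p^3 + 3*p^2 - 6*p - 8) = (p^2 - p - 56)/(p^2 + 5*p + 4)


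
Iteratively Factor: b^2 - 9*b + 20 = (b - 5)*(b - 4)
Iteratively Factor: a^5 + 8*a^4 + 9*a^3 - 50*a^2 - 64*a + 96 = (a + 3)*(a^4 + 5*a^3 - 6*a^2 - 32*a + 32) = (a + 3)*(a + 4)*(a^3 + a^2 - 10*a + 8) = (a - 2)*(a + 3)*(a + 4)*(a^2 + 3*a - 4) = (a - 2)*(a + 3)*(a + 4)^2*(a - 1)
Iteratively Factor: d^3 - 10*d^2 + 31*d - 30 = (d - 2)*(d^2 - 8*d + 15) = (d - 5)*(d - 2)*(d - 3)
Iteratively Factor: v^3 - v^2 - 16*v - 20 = (v + 2)*(v^2 - 3*v - 10) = (v - 5)*(v + 2)*(v + 2)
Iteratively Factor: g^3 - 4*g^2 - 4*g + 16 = (g - 2)*(g^2 - 2*g - 8) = (g - 4)*(g - 2)*(g + 2)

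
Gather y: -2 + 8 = 6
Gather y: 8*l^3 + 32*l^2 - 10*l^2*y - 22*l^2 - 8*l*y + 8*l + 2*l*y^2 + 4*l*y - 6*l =8*l^3 + 10*l^2 + 2*l*y^2 + 2*l + y*(-10*l^2 - 4*l)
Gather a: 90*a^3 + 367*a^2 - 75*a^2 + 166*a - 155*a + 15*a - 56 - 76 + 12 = 90*a^3 + 292*a^2 + 26*a - 120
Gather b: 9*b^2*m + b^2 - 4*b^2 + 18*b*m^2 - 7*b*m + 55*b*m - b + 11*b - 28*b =b^2*(9*m - 3) + b*(18*m^2 + 48*m - 18)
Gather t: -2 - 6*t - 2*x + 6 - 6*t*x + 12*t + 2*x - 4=t*(6 - 6*x)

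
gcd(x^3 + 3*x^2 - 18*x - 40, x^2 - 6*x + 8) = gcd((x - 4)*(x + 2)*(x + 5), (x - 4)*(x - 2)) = x - 4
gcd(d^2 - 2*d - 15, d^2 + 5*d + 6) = d + 3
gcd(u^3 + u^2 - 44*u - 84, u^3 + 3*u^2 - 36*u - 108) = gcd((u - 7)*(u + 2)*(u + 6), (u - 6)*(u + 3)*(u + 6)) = u + 6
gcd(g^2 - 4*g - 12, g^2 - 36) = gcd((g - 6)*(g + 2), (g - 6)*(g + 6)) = g - 6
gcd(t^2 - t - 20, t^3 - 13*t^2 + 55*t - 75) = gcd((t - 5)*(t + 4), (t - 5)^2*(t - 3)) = t - 5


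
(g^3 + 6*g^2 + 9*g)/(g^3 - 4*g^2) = (g^2 + 6*g + 9)/(g*(g - 4))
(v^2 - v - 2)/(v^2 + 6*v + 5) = (v - 2)/(v + 5)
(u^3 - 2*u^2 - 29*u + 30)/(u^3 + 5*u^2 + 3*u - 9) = (u^2 - u - 30)/(u^2 + 6*u + 9)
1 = 1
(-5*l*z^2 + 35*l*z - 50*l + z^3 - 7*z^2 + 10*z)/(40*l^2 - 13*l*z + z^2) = (z^2 - 7*z + 10)/(-8*l + z)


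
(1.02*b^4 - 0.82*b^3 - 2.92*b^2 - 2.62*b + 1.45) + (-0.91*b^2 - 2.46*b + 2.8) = 1.02*b^4 - 0.82*b^3 - 3.83*b^2 - 5.08*b + 4.25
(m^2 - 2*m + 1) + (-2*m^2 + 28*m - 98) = -m^2 + 26*m - 97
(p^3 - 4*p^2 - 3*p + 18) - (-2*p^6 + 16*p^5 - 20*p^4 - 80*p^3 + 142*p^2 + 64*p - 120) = 2*p^6 - 16*p^5 + 20*p^4 + 81*p^3 - 146*p^2 - 67*p + 138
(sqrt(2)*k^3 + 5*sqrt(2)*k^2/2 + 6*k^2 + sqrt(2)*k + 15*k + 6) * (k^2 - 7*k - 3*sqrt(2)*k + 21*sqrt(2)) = sqrt(2)*k^5 - 9*sqrt(2)*k^4/2 - 69*sqrt(2)*k^3/2 + 74*sqrt(2)*k^2 + 297*sqrt(2)*k + 126*sqrt(2)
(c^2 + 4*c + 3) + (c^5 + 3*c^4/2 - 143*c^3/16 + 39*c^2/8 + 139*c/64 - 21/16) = c^5 + 3*c^4/2 - 143*c^3/16 + 47*c^2/8 + 395*c/64 + 27/16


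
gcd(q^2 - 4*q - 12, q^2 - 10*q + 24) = q - 6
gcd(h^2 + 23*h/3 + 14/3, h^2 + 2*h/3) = h + 2/3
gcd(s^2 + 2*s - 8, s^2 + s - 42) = 1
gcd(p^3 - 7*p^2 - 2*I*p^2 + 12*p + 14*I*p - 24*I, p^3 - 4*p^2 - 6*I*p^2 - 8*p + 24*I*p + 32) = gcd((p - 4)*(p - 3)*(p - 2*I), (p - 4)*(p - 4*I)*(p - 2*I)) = p^2 + p*(-4 - 2*I) + 8*I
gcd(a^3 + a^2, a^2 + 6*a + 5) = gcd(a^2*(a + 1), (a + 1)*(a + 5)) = a + 1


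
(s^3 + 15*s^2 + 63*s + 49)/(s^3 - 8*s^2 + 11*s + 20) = (s^2 + 14*s + 49)/(s^2 - 9*s + 20)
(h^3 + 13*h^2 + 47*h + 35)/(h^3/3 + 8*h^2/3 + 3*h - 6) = 3*(h^3 + 13*h^2 + 47*h + 35)/(h^3 + 8*h^2 + 9*h - 18)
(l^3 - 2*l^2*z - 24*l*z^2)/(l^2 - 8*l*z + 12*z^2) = l*(-l - 4*z)/(-l + 2*z)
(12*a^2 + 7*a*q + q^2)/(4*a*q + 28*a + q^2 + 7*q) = (3*a + q)/(q + 7)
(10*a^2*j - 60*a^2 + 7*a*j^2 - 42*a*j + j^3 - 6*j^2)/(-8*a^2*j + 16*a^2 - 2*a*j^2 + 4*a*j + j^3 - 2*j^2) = (-5*a*j + 30*a - j^2 + 6*j)/(4*a*j - 8*a - j^2 + 2*j)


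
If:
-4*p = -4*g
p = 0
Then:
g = 0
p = 0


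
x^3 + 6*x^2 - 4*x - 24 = (x - 2)*(x + 2)*(x + 6)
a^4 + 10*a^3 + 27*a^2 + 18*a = a*(a + 1)*(a + 3)*(a + 6)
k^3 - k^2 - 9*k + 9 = (k - 3)*(k - 1)*(k + 3)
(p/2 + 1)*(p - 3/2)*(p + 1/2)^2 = p^4/2 + 3*p^3/4 - 9*p^2/8 - 23*p/16 - 3/8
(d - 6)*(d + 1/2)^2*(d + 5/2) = d^4 - 5*d^3/2 - 73*d^2/4 - 127*d/8 - 15/4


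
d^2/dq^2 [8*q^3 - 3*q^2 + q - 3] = 48*q - 6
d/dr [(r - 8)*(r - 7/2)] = 2*r - 23/2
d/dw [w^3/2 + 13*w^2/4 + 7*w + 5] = 3*w^2/2 + 13*w/2 + 7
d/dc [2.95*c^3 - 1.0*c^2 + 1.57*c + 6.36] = 8.85*c^2 - 2.0*c + 1.57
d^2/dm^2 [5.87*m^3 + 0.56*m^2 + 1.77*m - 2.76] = 35.22*m + 1.12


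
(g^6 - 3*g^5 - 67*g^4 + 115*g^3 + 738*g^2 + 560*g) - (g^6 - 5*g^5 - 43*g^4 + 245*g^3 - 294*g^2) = 2*g^5 - 24*g^4 - 130*g^3 + 1032*g^2 + 560*g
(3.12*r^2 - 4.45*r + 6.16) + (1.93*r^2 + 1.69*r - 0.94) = 5.05*r^2 - 2.76*r + 5.22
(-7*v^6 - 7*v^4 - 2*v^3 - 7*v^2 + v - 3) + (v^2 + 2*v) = -7*v^6 - 7*v^4 - 2*v^3 - 6*v^2 + 3*v - 3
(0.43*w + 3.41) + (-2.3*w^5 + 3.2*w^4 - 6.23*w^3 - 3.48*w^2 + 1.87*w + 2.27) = -2.3*w^5 + 3.2*w^4 - 6.23*w^3 - 3.48*w^2 + 2.3*w + 5.68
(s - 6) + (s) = 2*s - 6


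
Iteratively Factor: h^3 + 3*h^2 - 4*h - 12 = (h + 2)*(h^2 + h - 6) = (h - 2)*(h + 2)*(h + 3)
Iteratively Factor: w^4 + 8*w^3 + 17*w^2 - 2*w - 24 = (w + 2)*(w^3 + 6*w^2 + 5*w - 12) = (w + 2)*(w + 4)*(w^2 + 2*w - 3) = (w + 2)*(w + 3)*(w + 4)*(w - 1)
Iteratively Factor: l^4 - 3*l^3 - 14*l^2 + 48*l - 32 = (l - 1)*(l^3 - 2*l^2 - 16*l + 32) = (l - 1)*(l + 4)*(l^2 - 6*l + 8) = (l - 4)*(l - 1)*(l + 4)*(l - 2)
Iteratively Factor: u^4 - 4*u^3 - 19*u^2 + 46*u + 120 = (u - 4)*(u^3 - 19*u - 30) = (u - 4)*(u + 3)*(u^2 - 3*u - 10) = (u - 5)*(u - 4)*(u + 3)*(u + 2)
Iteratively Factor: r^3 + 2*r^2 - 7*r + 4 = (r - 1)*(r^2 + 3*r - 4) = (r - 1)*(r + 4)*(r - 1)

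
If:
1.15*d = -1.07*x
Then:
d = -0.930434782608696*x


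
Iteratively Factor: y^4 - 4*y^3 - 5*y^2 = (y)*(y^3 - 4*y^2 - 5*y) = y^2*(y^2 - 4*y - 5) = y^2*(y + 1)*(y - 5)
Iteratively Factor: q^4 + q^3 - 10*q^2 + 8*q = (q)*(q^3 + q^2 - 10*q + 8) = q*(q - 2)*(q^2 + 3*q - 4) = q*(q - 2)*(q - 1)*(q + 4)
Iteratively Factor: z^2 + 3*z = (z)*(z + 3)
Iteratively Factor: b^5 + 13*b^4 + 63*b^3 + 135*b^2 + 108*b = (b + 3)*(b^4 + 10*b^3 + 33*b^2 + 36*b) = b*(b + 3)*(b^3 + 10*b^2 + 33*b + 36) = b*(b + 3)*(b + 4)*(b^2 + 6*b + 9) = b*(b + 3)^2*(b + 4)*(b + 3)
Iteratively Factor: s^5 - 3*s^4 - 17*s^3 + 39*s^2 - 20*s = (s - 1)*(s^4 - 2*s^3 - 19*s^2 + 20*s) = (s - 1)^2*(s^3 - s^2 - 20*s) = s*(s - 1)^2*(s^2 - s - 20) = s*(s - 5)*(s - 1)^2*(s + 4)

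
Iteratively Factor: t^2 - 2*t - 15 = (t + 3)*(t - 5)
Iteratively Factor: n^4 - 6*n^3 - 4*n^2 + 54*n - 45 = (n - 1)*(n^3 - 5*n^2 - 9*n + 45) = (n - 5)*(n - 1)*(n^2 - 9) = (n - 5)*(n - 3)*(n - 1)*(n + 3)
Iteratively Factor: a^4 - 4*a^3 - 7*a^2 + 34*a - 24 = (a - 4)*(a^3 - 7*a + 6) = (a - 4)*(a - 1)*(a^2 + a - 6) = (a - 4)*(a - 1)*(a + 3)*(a - 2)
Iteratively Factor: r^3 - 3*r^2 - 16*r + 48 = (r - 4)*(r^2 + r - 12) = (r - 4)*(r - 3)*(r + 4)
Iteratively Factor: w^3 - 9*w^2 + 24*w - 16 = (w - 4)*(w^2 - 5*w + 4) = (w - 4)*(w - 1)*(w - 4)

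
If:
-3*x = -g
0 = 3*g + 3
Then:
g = -1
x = -1/3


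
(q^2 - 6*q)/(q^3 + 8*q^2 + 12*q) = (q - 6)/(q^2 + 8*q + 12)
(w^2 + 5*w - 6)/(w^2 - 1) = (w + 6)/(w + 1)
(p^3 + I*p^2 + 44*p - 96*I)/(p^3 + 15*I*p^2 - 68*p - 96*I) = (p^2 - 7*I*p - 12)/(p^2 + 7*I*p - 12)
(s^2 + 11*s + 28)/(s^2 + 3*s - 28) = (s + 4)/(s - 4)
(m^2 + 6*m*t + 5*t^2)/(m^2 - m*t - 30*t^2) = (-m - t)/(-m + 6*t)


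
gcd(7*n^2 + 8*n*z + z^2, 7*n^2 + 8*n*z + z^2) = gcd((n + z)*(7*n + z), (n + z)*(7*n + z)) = 7*n^2 + 8*n*z + z^2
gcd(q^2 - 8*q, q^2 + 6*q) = q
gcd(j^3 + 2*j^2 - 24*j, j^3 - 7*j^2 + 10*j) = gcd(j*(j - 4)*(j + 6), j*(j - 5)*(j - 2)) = j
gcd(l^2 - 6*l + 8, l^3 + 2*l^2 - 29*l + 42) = l - 2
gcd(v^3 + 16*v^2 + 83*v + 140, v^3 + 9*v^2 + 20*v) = v^2 + 9*v + 20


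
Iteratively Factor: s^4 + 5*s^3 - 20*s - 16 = (s + 2)*(s^3 + 3*s^2 - 6*s - 8) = (s + 1)*(s + 2)*(s^2 + 2*s - 8) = (s + 1)*(s + 2)*(s + 4)*(s - 2)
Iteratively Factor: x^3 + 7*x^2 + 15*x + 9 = (x + 1)*(x^2 + 6*x + 9) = (x + 1)*(x + 3)*(x + 3)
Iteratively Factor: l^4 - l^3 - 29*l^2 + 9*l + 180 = (l + 3)*(l^3 - 4*l^2 - 17*l + 60) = (l - 3)*(l + 3)*(l^2 - l - 20) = (l - 5)*(l - 3)*(l + 3)*(l + 4)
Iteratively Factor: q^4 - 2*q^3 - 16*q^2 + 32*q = (q - 2)*(q^3 - 16*q) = (q - 4)*(q - 2)*(q^2 + 4*q) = (q - 4)*(q - 2)*(q + 4)*(q)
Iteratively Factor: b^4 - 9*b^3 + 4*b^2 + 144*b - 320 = (b - 5)*(b^3 - 4*b^2 - 16*b + 64) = (b - 5)*(b - 4)*(b^2 - 16) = (b - 5)*(b - 4)*(b + 4)*(b - 4)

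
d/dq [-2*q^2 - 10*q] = -4*q - 10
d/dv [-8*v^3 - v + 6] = -24*v^2 - 1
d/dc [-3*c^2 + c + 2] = 1 - 6*c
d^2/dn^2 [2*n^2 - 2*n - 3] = 4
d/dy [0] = 0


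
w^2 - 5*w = w*(w - 5)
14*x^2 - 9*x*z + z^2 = (-7*x + z)*(-2*x + z)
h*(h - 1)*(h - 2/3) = h^3 - 5*h^2/3 + 2*h/3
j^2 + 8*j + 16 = (j + 4)^2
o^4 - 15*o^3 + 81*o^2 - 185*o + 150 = (o - 5)^2*(o - 3)*(o - 2)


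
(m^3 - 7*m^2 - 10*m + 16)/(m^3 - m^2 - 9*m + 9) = (m^2 - 6*m - 16)/(m^2 - 9)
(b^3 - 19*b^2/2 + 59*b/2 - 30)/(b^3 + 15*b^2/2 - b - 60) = (b^2 - 7*b + 12)/(b^2 + 10*b + 24)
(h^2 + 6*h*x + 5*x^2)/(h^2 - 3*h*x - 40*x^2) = (-h - x)/(-h + 8*x)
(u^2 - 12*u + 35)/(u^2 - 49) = (u - 5)/(u + 7)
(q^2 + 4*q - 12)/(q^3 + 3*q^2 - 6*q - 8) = (q + 6)/(q^2 + 5*q + 4)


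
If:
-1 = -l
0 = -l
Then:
No Solution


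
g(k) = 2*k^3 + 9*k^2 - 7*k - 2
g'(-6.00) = 101.00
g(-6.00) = -68.00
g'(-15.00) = 1073.00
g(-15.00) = -4622.00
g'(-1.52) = -20.50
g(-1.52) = 22.41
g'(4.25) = 177.88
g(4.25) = 284.34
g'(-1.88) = -19.63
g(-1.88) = 29.68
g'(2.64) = 82.34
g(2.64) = 79.05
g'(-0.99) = -18.94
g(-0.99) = 11.81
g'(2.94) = 97.78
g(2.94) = 106.04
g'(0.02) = -6.64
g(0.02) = -2.14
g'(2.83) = 91.99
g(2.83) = 95.60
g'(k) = 6*k^2 + 18*k - 7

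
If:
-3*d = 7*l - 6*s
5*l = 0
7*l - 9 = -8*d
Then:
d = 9/8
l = 0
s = 9/16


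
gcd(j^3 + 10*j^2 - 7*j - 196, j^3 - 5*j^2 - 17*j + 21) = 1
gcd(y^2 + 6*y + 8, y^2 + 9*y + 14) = y + 2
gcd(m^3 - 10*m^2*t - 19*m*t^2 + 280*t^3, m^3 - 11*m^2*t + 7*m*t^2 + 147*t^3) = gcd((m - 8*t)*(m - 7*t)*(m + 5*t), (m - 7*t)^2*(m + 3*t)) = -m + 7*t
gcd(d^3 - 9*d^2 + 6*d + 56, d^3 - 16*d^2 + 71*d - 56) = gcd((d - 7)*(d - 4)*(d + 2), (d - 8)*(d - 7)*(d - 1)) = d - 7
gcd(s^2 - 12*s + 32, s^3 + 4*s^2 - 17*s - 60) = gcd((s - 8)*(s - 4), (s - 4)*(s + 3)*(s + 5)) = s - 4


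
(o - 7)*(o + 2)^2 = o^3 - 3*o^2 - 24*o - 28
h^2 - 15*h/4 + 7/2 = (h - 2)*(h - 7/4)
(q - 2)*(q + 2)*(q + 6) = q^3 + 6*q^2 - 4*q - 24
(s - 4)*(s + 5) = s^2 + s - 20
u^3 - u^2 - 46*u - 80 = (u - 8)*(u + 2)*(u + 5)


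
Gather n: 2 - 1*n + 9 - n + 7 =18 - 2*n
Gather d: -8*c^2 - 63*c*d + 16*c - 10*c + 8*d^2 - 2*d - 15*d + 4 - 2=-8*c^2 + 6*c + 8*d^2 + d*(-63*c - 17) + 2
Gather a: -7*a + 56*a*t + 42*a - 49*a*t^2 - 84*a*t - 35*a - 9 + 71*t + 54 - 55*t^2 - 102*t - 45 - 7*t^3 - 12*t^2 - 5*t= a*(-49*t^2 - 28*t) - 7*t^3 - 67*t^2 - 36*t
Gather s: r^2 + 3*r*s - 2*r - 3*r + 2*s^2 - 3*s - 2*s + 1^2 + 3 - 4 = r^2 - 5*r + 2*s^2 + s*(3*r - 5)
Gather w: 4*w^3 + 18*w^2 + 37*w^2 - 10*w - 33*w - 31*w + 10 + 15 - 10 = 4*w^3 + 55*w^2 - 74*w + 15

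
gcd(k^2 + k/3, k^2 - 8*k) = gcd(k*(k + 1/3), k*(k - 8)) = k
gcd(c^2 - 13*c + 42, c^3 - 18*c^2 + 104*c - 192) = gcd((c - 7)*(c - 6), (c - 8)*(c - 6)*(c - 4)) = c - 6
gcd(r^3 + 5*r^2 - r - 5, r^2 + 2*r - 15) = r + 5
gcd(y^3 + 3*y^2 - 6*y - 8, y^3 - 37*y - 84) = y + 4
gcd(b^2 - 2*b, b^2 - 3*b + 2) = b - 2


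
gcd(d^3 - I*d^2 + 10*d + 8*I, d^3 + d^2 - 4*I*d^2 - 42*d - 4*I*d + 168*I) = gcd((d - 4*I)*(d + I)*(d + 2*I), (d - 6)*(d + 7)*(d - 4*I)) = d - 4*I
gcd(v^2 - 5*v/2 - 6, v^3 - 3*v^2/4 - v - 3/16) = 1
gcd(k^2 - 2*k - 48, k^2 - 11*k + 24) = k - 8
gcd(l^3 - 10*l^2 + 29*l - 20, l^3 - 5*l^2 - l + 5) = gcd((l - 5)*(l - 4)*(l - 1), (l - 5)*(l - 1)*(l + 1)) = l^2 - 6*l + 5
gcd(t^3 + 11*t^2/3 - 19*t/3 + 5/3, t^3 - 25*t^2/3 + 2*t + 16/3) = t - 1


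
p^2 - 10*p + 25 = (p - 5)^2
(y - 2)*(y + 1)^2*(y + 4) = y^4 + 4*y^3 - 3*y^2 - 14*y - 8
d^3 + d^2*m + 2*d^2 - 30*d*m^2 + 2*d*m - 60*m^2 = (d + 2)*(d - 5*m)*(d + 6*m)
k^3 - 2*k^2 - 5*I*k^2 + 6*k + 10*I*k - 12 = (k - 2)*(k - 6*I)*(k + I)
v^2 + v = v*(v + 1)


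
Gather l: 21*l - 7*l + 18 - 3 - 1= 14*l + 14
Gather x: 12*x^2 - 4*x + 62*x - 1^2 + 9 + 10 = 12*x^2 + 58*x + 18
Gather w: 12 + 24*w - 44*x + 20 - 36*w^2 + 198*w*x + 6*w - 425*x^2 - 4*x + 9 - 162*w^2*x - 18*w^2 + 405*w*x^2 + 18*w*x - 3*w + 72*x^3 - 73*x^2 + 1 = w^2*(-162*x - 54) + w*(405*x^2 + 216*x + 27) + 72*x^3 - 498*x^2 - 48*x + 42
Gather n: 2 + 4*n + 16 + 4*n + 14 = 8*n + 32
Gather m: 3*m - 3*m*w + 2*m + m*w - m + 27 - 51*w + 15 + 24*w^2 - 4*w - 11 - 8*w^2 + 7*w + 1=m*(4 - 2*w) + 16*w^2 - 48*w + 32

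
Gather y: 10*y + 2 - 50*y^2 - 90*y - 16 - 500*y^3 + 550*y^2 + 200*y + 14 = -500*y^3 + 500*y^2 + 120*y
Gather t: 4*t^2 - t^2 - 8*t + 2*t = 3*t^2 - 6*t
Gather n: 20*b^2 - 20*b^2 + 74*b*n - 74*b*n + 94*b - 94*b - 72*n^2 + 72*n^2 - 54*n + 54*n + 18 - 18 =0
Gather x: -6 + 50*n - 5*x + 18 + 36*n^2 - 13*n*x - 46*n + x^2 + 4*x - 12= 36*n^2 + 4*n + x^2 + x*(-13*n - 1)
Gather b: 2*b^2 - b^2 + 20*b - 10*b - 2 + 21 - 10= b^2 + 10*b + 9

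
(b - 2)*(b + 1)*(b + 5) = b^3 + 4*b^2 - 7*b - 10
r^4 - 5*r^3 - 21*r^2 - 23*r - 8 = (r - 8)*(r + 1)^3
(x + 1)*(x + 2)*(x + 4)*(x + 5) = x^4 + 12*x^3 + 49*x^2 + 78*x + 40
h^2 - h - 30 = (h - 6)*(h + 5)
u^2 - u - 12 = (u - 4)*(u + 3)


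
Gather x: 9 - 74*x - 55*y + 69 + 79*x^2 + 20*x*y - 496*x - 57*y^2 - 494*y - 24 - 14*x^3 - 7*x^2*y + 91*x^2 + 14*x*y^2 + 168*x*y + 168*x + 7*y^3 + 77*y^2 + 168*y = -14*x^3 + x^2*(170 - 7*y) + x*(14*y^2 + 188*y - 402) + 7*y^3 + 20*y^2 - 381*y + 54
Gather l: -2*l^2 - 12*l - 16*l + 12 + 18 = -2*l^2 - 28*l + 30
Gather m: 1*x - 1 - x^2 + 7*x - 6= -x^2 + 8*x - 7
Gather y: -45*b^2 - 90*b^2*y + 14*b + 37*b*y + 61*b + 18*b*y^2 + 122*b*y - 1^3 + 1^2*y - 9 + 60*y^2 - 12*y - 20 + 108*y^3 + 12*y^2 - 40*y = -45*b^2 + 75*b + 108*y^3 + y^2*(18*b + 72) + y*(-90*b^2 + 159*b - 51) - 30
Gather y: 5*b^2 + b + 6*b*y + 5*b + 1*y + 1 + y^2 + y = 5*b^2 + 6*b + y^2 + y*(6*b + 2) + 1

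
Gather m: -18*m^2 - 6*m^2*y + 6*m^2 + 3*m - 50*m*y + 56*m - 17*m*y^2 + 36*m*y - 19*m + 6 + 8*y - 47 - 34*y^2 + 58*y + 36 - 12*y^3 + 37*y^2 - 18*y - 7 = m^2*(-6*y - 12) + m*(-17*y^2 - 14*y + 40) - 12*y^3 + 3*y^2 + 48*y - 12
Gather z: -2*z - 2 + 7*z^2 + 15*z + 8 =7*z^2 + 13*z + 6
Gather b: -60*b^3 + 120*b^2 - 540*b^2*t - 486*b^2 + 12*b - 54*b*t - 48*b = -60*b^3 + b^2*(-540*t - 366) + b*(-54*t - 36)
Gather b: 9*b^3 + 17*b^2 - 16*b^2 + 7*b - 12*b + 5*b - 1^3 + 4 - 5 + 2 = 9*b^3 + b^2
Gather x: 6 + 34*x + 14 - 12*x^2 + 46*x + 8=-12*x^2 + 80*x + 28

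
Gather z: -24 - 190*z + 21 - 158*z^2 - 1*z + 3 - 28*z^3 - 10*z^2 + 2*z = -28*z^3 - 168*z^2 - 189*z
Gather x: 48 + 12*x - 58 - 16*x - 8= -4*x - 18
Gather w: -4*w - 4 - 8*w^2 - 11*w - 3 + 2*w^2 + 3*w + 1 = -6*w^2 - 12*w - 6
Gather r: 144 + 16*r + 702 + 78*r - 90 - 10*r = 84*r + 756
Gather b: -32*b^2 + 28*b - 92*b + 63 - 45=-32*b^2 - 64*b + 18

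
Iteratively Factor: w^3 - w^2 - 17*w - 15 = (w - 5)*(w^2 + 4*w + 3) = (w - 5)*(w + 3)*(w + 1)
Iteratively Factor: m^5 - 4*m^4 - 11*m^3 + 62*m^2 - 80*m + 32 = (m - 1)*(m^4 - 3*m^3 - 14*m^2 + 48*m - 32) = (m - 2)*(m - 1)*(m^3 - m^2 - 16*m + 16) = (m - 2)*(m - 1)^2*(m^2 - 16) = (m - 4)*(m - 2)*(m - 1)^2*(m + 4)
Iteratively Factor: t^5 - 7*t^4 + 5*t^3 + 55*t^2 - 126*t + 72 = (t + 3)*(t^4 - 10*t^3 + 35*t^2 - 50*t + 24) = (t - 4)*(t + 3)*(t^3 - 6*t^2 + 11*t - 6) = (t - 4)*(t - 2)*(t + 3)*(t^2 - 4*t + 3) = (t - 4)*(t - 2)*(t - 1)*(t + 3)*(t - 3)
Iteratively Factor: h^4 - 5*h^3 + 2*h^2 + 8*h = (h - 4)*(h^3 - h^2 - 2*h) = (h - 4)*(h - 2)*(h^2 + h) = h*(h - 4)*(h - 2)*(h + 1)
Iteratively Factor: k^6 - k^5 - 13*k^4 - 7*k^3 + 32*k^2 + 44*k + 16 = (k + 2)*(k^5 - 3*k^4 - 7*k^3 + 7*k^2 + 18*k + 8) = (k + 1)*(k + 2)*(k^4 - 4*k^3 - 3*k^2 + 10*k + 8) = (k + 1)^2*(k + 2)*(k^3 - 5*k^2 + 2*k + 8) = (k + 1)^3*(k + 2)*(k^2 - 6*k + 8) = (k - 4)*(k + 1)^3*(k + 2)*(k - 2)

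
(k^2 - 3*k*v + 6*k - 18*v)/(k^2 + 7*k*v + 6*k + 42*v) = (k - 3*v)/(k + 7*v)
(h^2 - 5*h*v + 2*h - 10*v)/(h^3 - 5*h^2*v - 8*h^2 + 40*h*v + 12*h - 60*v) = (h + 2)/(h^2 - 8*h + 12)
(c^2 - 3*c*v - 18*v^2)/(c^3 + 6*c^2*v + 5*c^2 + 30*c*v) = (c^2 - 3*c*v - 18*v^2)/(c*(c^2 + 6*c*v + 5*c + 30*v))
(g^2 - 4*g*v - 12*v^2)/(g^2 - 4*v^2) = (-g + 6*v)/(-g + 2*v)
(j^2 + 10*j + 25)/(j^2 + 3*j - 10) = (j + 5)/(j - 2)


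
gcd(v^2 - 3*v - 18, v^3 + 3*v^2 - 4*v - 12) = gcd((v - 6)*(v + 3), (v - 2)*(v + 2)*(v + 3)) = v + 3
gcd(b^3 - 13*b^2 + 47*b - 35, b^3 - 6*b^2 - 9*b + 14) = b^2 - 8*b + 7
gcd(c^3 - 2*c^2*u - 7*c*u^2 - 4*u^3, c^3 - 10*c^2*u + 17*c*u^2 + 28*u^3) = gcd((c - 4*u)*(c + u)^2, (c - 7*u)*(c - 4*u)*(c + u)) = -c^2 + 3*c*u + 4*u^2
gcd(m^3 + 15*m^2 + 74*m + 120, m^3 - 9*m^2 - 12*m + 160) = m + 4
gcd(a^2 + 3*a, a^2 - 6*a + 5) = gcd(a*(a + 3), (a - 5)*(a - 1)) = 1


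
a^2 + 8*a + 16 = (a + 4)^2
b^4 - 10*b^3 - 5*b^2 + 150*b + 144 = (b - 8)*(b - 6)*(b + 1)*(b + 3)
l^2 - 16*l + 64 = (l - 8)^2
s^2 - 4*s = s*(s - 4)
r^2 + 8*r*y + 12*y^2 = (r + 2*y)*(r + 6*y)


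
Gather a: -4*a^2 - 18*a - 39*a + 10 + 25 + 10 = -4*a^2 - 57*a + 45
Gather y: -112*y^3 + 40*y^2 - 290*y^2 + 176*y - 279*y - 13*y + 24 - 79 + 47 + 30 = -112*y^3 - 250*y^2 - 116*y + 22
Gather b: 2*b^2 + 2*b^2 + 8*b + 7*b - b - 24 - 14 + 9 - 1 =4*b^2 + 14*b - 30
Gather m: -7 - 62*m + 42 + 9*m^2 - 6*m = 9*m^2 - 68*m + 35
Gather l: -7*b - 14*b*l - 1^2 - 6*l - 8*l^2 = -7*b - 8*l^2 + l*(-14*b - 6) - 1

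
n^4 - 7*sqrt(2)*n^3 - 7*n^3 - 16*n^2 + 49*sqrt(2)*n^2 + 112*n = n*(n - 7)*(n - 8*sqrt(2))*(n + sqrt(2))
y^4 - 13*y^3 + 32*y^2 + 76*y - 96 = (y - 8)*(y - 6)*(y - 1)*(y + 2)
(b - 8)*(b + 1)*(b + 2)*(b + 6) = b^4 + b^3 - 52*b^2 - 148*b - 96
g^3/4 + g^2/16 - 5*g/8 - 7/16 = (g/4 + 1/4)*(g - 7/4)*(g + 1)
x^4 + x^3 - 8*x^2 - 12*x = x*(x - 3)*(x + 2)^2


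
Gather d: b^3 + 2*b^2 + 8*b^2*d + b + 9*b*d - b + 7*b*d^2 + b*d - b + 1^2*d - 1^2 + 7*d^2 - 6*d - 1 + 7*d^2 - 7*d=b^3 + 2*b^2 - b + d^2*(7*b + 14) + d*(8*b^2 + 10*b - 12) - 2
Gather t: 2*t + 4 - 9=2*t - 5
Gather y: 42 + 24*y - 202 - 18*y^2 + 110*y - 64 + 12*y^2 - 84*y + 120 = -6*y^2 + 50*y - 104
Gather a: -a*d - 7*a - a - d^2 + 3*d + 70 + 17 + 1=a*(-d - 8) - d^2 + 3*d + 88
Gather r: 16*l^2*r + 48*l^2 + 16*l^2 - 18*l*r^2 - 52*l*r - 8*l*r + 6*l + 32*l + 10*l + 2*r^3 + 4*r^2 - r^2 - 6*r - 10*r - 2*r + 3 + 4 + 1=64*l^2 + 48*l + 2*r^3 + r^2*(3 - 18*l) + r*(16*l^2 - 60*l - 18) + 8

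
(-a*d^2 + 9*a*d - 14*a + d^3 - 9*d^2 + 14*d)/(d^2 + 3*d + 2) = (-a*d^2 + 9*a*d - 14*a + d^3 - 9*d^2 + 14*d)/(d^2 + 3*d + 2)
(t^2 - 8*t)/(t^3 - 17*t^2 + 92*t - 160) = t/(t^2 - 9*t + 20)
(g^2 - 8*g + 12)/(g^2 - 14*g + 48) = (g - 2)/(g - 8)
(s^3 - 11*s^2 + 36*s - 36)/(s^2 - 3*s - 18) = (s^2 - 5*s + 6)/(s + 3)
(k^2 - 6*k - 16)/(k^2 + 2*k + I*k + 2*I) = (k - 8)/(k + I)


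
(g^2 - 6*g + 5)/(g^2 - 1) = (g - 5)/(g + 1)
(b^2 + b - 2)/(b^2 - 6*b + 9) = (b^2 + b - 2)/(b^2 - 6*b + 9)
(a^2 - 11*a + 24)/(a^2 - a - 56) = (a - 3)/(a + 7)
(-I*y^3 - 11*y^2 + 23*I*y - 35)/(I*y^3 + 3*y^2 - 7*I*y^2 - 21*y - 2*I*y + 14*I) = (-y^3 + 11*I*y^2 + 23*y + 35*I)/(y^3 - y^2*(7 + 3*I) + y*(-2 + 21*I) + 14)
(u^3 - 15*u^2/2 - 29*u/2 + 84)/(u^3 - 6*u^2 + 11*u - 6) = (u^2 - 9*u/2 - 28)/(u^2 - 3*u + 2)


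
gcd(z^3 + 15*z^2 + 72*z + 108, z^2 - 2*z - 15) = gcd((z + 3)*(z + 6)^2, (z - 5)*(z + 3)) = z + 3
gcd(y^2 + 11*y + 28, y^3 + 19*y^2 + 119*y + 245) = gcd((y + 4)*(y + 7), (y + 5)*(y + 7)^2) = y + 7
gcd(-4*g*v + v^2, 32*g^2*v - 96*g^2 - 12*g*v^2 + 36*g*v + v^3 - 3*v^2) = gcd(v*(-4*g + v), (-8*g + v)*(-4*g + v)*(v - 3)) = -4*g + v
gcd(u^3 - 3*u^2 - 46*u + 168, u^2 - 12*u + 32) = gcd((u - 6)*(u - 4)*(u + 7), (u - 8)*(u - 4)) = u - 4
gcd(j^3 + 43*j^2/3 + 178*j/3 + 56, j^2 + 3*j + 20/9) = j + 4/3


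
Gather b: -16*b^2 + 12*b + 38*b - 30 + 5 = -16*b^2 + 50*b - 25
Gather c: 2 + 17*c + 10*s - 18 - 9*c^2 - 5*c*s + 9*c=-9*c^2 + c*(26 - 5*s) + 10*s - 16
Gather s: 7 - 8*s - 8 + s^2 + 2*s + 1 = s^2 - 6*s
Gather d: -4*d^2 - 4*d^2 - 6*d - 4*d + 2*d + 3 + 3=-8*d^2 - 8*d + 6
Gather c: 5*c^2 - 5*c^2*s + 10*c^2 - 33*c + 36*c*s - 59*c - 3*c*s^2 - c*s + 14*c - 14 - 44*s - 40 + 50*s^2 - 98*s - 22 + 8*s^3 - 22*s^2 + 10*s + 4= c^2*(15 - 5*s) + c*(-3*s^2 + 35*s - 78) + 8*s^3 + 28*s^2 - 132*s - 72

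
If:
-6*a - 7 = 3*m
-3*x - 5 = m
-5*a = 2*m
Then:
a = 14/3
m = -35/3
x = 20/9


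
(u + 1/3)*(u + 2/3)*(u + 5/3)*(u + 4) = u^4 + 20*u^3/3 + 113*u^2/9 + 214*u/27 + 40/27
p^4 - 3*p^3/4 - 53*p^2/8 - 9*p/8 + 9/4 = (p - 3)*(p - 1/2)*(p + 3/4)*(p + 2)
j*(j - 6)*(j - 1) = j^3 - 7*j^2 + 6*j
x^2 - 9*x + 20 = (x - 5)*(x - 4)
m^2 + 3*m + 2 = (m + 1)*(m + 2)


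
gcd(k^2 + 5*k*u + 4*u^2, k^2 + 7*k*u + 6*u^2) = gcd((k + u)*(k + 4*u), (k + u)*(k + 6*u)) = k + u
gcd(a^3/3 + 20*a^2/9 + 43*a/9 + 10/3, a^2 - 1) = 1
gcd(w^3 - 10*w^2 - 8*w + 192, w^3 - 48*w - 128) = w^2 - 4*w - 32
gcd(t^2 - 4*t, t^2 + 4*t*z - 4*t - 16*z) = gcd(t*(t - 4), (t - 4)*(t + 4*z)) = t - 4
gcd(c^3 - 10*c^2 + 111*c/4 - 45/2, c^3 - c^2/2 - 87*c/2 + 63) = c^2 - 15*c/2 + 9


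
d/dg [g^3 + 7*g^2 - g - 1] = 3*g^2 + 14*g - 1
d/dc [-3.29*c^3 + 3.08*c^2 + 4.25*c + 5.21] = -9.87*c^2 + 6.16*c + 4.25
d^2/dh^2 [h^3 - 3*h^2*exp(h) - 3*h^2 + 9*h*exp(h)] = -3*h^2*exp(h) - 3*h*exp(h) + 6*h + 12*exp(h) - 6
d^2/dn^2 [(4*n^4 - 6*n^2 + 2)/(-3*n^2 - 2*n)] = 4*(-18*n^6 - 36*n^5 - 24*n^4 - 18*n^3 - 27*n^2 - 18*n - 4)/(n^3*(27*n^3 + 54*n^2 + 36*n + 8))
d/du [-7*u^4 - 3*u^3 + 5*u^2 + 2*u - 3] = -28*u^3 - 9*u^2 + 10*u + 2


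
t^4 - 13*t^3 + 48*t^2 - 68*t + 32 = (t - 8)*(t - 2)^2*(t - 1)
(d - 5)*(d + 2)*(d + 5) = d^3 + 2*d^2 - 25*d - 50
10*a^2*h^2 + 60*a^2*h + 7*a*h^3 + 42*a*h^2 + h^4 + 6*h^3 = h*(2*a + h)*(5*a + h)*(h + 6)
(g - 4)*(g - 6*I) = g^2 - 4*g - 6*I*g + 24*I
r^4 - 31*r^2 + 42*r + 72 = (r - 4)*(r - 3)*(r + 1)*(r + 6)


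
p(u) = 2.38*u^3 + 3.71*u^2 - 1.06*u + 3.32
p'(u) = 7.14*u^2 + 7.42*u - 1.06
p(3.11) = 107.50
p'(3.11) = 91.07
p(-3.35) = -40.97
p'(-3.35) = 54.21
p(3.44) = 140.46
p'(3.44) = 108.96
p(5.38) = 475.62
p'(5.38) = 245.52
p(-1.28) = 5.76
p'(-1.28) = 1.14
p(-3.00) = -24.37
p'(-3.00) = 40.94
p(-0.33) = 3.99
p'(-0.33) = -2.73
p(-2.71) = -13.93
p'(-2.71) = 31.27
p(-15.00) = -7178.53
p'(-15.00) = 1494.14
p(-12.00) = -3562.36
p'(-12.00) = 938.06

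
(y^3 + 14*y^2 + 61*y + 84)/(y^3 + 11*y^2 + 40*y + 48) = (y + 7)/(y + 4)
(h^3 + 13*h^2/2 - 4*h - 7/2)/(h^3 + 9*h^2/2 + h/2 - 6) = (2*h^2 + 15*h + 7)/(2*h^2 + 11*h + 12)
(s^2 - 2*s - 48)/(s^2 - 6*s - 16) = (s + 6)/(s + 2)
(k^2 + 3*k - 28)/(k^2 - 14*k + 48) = (k^2 + 3*k - 28)/(k^2 - 14*k + 48)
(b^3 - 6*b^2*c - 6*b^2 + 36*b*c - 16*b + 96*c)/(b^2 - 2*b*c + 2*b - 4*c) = (b^2 - 6*b*c - 8*b + 48*c)/(b - 2*c)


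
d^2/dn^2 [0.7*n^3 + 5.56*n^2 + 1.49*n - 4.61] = 4.2*n + 11.12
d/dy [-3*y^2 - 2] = -6*y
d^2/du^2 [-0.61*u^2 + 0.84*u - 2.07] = -1.22000000000000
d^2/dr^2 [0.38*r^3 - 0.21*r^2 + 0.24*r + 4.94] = 2.28*r - 0.42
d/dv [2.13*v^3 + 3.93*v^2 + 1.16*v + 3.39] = 6.39*v^2 + 7.86*v + 1.16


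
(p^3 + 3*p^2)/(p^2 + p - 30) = p^2*(p + 3)/(p^2 + p - 30)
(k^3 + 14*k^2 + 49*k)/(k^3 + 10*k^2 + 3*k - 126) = k*(k + 7)/(k^2 + 3*k - 18)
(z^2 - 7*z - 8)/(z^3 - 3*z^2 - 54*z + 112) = (z + 1)/(z^2 + 5*z - 14)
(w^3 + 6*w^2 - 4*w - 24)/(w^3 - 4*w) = (w + 6)/w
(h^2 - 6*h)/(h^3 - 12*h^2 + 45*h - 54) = h/(h^2 - 6*h + 9)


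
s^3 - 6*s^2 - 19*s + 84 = (s - 7)*(s - 3)*(s + 4)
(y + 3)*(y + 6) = y^2 + 9*y + 18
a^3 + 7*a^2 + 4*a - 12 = (a - 1)*(a + 2)*(a + 6)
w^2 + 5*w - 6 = (w - 1)*(w + 6)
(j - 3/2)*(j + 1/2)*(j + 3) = j^3 + 2*j^2 - 15*j/4 - 9/4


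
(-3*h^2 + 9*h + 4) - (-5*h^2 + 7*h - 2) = 2*h^2 + 2*h + 6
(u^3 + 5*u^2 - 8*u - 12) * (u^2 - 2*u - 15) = u^5 + 3*u^4 - 33*u^3 - 71*u^2 + 144*u + 180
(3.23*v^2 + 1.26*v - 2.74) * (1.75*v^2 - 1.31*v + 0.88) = 5.6525*v^4 - 2.0263*v^3 - 3.6032*v^2 + 4.6982*v - 2.4112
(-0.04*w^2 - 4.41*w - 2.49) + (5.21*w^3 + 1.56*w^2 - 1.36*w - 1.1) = 5.21*w^3 + 1.52*w^2 - 5.77*w - 3.59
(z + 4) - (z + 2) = 2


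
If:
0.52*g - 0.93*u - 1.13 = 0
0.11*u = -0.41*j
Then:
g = 1.78846153846154*u + 2.17307692307692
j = -0.268292682926829*u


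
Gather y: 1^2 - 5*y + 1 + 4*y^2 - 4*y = 4*y^2 - 9*y + 2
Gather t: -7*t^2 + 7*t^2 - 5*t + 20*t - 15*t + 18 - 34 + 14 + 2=0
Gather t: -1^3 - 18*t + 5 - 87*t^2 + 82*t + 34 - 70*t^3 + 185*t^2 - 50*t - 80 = -70*t^3 + 98*t^2 + 14*t - 42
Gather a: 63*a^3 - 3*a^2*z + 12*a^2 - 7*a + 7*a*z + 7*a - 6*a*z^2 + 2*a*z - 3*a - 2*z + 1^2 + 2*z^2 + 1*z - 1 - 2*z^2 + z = 63*a^3 + a^2*(12 - 3*z) + a*(-6*z^2 + 9*z - 3)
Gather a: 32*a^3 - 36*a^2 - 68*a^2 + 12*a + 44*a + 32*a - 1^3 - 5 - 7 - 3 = 32*a^3 - 104*a^2 + 88*a - 16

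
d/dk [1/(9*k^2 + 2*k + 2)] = 2*(-9*k - 1)/(9*k^2 + 2*k + 2)^2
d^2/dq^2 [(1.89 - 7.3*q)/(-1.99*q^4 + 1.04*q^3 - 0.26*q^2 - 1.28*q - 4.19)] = (346.90476*q^7 - 391.42106*q^6 + 187.38252*q^5 - 165.543516*q^4 - 1208.020056*q^3 + 585.163092*q^2 - 100.904856*q - 80.37794)/(7.880599*q^12 - 12.355512*q^11 + 9.54603*q^10 + 10.853344*q^9 + 35.131149*q^8 - 44.11368*q^7 + 34.3253*q^6 + 52.386528*q^5 + 73.471233*q^4 - 44.311288*q^3 + 34.288446*q^2 + 67.415424*q + 73.560059)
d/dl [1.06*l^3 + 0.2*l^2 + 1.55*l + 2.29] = 3.18*l^2 + 0.4*l + 1.55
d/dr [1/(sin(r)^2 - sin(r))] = (-2/tan(r) + cos(r)/sin(r)^2)/(sin(r) - 1)^2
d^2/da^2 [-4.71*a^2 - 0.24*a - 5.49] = -9.42000000000000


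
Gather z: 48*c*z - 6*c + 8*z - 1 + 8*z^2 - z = -6*c + 8*z^2 + z*(48*c + 7) - 1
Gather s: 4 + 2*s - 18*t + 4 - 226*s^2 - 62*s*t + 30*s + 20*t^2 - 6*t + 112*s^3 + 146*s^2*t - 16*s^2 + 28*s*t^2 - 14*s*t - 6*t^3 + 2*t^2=112*s^3 + s^2*(146*t - 242) + s*(28*t^2 - 76*t + 32) - 6*t^3 + 22*t^2 - 24*t + 8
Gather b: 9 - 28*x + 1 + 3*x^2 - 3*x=3*x^2 - 31*x + 10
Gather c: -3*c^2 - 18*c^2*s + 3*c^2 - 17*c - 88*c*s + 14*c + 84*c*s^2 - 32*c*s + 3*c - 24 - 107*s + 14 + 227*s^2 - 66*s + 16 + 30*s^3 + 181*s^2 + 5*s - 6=-18*c^2*s + c*(84*s^2 - 120*s) + 30*s^3 + 408*s^2 - 168*s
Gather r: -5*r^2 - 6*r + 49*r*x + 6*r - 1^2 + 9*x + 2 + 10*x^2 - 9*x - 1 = -5*r^2 + 49*r*x + 10*x^2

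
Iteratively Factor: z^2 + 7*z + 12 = (z + 3)*(z + 4)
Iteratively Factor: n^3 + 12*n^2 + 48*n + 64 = (n + 4)*(n^2 + 8*n + 16) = (n + 4)^2*(n + 4)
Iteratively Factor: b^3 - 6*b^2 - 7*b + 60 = (b - 4)*(b^2 - 2*b - 15) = (b - 4)*(b + 3)*(b - 5)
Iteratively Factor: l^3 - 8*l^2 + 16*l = (l - 4)*(l^2 - 4*l) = l*(l - 4)*(l - 4)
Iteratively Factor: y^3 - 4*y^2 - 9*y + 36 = (y - 3)*(y^2 - y - 12) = (y - 3)*(y + 3)*(y - 4)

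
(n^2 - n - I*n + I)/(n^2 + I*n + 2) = (n - 1)/(n + 2*I)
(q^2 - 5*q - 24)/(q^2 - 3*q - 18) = (q - 8)/(q - 6)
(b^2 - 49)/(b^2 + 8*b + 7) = (b - 7)/(b + 1)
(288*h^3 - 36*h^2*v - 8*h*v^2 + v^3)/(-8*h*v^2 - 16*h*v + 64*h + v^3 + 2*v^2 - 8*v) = (-36*h^2 + v^2)/(v^2 + 2*v - 8)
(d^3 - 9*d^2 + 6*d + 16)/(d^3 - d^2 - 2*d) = (d - 8)/d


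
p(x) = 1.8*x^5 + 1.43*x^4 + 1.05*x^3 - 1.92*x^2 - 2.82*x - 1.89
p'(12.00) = 196912.86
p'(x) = 9.0*x^4 + 5.72*x^3 + 3.15*x^2 - 3.84*x - 2.82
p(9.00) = 116253.09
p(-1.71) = -22.02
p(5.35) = 9149.73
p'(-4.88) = 4530.32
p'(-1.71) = 61.31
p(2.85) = 431.58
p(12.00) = 479052.27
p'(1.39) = 46.89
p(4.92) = 6089.89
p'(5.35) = 8315.93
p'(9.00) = 63436.65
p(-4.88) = -4326.52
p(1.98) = 69.91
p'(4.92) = 6009.31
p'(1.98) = 184.65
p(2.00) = 73.67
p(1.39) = 7.98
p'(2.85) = 738.01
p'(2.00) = 191.86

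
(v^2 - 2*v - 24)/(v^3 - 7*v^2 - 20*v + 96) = (v - 6)/(v^2 - 11*v + 24)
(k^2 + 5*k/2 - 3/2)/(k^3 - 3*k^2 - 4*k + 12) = (2*k^2 + 5*k - 3)/(2*(k^3 - 3*k^2 - 4*k + 12))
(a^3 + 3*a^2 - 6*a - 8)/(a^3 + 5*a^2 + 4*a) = (a - 2)/a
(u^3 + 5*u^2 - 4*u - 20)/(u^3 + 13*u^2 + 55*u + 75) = (u^2 - 4)/(u^2 + 8*u + 15)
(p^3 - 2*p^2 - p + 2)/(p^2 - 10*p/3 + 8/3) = 3*(p^2 - 1)/(3*p - 4)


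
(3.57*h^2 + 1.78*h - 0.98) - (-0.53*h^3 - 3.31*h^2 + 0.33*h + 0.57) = 0.53*h^3 + 6.88*h^2 + 1.45*h - 1.55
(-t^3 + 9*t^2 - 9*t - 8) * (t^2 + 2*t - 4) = -t^5 + 7*t^4 + 13*t^3 - 62*t^2 + 20*t + 32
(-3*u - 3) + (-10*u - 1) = -13*u - 4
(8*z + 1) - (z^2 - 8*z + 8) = -z^2 + 16*z - 7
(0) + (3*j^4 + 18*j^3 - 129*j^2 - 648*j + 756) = 3*j^4 + 18*j^3 - 129*j^2 - 648*j + 756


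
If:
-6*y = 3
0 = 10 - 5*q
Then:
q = 2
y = -1/2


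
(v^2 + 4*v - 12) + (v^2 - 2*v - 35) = 2*v^2 + 2*v - 47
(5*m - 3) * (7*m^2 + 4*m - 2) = 35*m^3 - m^2 - 22*m + 6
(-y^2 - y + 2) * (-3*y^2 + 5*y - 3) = 3*y^4 - 2*y^3 - 8*y^2 + 13*y - 6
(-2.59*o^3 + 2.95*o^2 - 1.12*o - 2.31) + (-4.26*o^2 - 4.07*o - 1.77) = -2.59*o^3 - 1.31*o^2 - 5.19*o - 4.08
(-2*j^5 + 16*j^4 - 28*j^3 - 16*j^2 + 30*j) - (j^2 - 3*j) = -2*j^5 + 16*j^4 - 28*j^3 - 17*j^2 + 33*j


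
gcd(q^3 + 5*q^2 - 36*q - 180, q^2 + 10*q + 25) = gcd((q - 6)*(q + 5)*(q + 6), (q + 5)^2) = q + 5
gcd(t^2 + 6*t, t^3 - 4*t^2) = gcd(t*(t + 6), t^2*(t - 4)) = t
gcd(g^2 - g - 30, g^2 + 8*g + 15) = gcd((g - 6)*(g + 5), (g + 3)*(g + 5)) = g + 5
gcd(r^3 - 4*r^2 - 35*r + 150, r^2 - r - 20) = r - 5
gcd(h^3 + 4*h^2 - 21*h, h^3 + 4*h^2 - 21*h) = h^3 + 4*h^2 - 21*h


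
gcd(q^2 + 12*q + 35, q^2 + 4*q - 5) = q + 5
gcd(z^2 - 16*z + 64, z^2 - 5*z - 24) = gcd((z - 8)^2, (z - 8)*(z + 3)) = z - 8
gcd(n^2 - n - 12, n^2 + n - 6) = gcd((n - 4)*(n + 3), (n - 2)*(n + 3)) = n + 3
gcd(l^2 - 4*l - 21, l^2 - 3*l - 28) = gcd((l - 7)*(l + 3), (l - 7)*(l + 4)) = l - 7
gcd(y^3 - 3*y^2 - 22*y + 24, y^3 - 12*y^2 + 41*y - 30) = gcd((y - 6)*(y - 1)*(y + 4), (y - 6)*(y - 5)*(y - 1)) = y^2 - 7*y + 6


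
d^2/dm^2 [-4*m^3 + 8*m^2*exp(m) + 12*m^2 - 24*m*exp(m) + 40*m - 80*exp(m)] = 8*m^2*exp(m) + 8*m*exp(m) - 24*m - 112*exp(m) + 24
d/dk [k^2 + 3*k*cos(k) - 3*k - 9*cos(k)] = -3*k*sin(k) + 2*k + 9*sin(k) + 3*cos(k) - 3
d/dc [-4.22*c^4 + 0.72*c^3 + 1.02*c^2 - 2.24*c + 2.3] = -16.88*c^3 + 2.16*c^2 + 2.04*c - 2.24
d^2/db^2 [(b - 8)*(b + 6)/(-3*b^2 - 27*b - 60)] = 2*(11*b^3 + 204*b^2 + 1176*b + 2168)/(3*(b^6 + 27*b^5 + 303*b^4 + 1809*b^3 + 6060*b^2 + 10800*b + 8000))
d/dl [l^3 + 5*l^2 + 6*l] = 3*l^2 + 10*l + 6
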